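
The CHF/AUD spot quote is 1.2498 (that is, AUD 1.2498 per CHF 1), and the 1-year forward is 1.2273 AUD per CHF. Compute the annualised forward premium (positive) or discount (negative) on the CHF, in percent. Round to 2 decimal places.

-1.80%

T = 1 year.
CHF trades forward at -1.80029% vs spot over the period.
Per annum: -0.0180029 / 1 = -0.018003 = -1.80%.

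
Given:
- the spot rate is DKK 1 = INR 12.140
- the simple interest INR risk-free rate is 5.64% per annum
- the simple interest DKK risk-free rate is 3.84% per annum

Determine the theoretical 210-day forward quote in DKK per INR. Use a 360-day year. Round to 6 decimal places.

0.081535

T = 210/360 years.
Growth of 1 INR over T: 1 + 0.0564×210/360 = 1.032900.
Growth of 1 DKK over T: 1 + 0.0384×210/360 = 1.022400.
So F = 12.14 × 1.032900 / 1.022400 = 12.26468 (INR/DKK).
Invert for DKK per INR: 1 / 12.26468 = 0.081535.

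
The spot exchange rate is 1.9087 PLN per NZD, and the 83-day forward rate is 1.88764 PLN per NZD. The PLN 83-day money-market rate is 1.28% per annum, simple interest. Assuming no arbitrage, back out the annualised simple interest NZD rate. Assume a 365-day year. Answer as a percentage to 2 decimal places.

T = 83/365 years.
By CIP, F/S equals the PLN-to-NZD growth ratio: 1.88764/1.9087 = 0.9889663.
The PLN side grows by 1 + 0.0128×83/365 = 1.0029107.
That pins the NZD growth at 1.014100.
r = (1.014100 − 1)/(83/365) = 0.062006 → 6.20%.

6.20%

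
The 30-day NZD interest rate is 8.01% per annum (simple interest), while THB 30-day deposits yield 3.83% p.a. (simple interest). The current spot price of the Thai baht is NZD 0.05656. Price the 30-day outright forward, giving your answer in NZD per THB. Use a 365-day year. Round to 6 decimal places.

T = 30/365 years.
NZD growth factor: 1 + 0.0801×30/365 = 1.0065836.
Growth of 1 THB over T: 1 + 0.0383×30/365 = 1.0031479.
So F = 0.05656 × 1.0065836 / 1.0031479 = 0.05675371 (NZD/THB).

0.056754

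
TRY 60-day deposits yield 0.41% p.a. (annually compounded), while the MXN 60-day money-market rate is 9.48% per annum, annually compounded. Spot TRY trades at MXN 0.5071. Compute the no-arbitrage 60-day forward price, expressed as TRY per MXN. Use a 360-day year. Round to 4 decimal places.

T = 60/360 years.
MXN accumulates by (1 + 0.0948)^(60/360) = 1.0152098.
TRY accumulates by (1 + 0.0041)^(60/360) = 1.0006822.
CIP: F = S · (grow MXN)/(grow TRY) = 0.5071 × 1.0152098/1.0006822 = 0.5144619 MXN per TRY.
Invert for TRY per MXN: 1 / 0.5144619 = 1.9438.

1.9438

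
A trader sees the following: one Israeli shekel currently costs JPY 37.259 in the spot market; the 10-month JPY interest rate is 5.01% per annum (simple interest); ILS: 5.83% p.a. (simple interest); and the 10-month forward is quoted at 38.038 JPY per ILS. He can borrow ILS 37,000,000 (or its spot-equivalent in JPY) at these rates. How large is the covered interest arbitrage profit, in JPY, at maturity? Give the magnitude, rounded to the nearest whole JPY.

JPY 39,643,635

T = 10/12 years.
Keep in ILS, deliver into the forward: 37,000,000·1.048583333333·38.038 = JPY 1,475,782,474.83.
Swap to JPY now, deposit: 37,000,000·37.259·1.041750 = JPY 1,436,138,840.25.
The quoted forward overvalues ILS, so borrow JPY, buy ILS at spot, deposit the ILS at 5.83%, and sell the proceeds forward at 38.038.
Arbitrage profit = |1,475,782,474.83 − 1,436,138,840.25| = JPY 39,643,635.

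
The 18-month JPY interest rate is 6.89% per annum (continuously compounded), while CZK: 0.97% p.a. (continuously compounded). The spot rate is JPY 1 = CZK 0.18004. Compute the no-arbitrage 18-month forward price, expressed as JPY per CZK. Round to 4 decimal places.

T = 18/12 years.
Growth of 1 CZK over T: e^(0.0097×18/12) = 1.0146564.
JPY accumulates by e^(0.0689×18/12) = 1.1088794.
So F = 0.18004 × 1.0146564 / 1.1088794 = 0.1647418 (CZK/JPY).
Quoted the other way: 1/0.1647418 = 6.0701 JPY per CZK.

6.0701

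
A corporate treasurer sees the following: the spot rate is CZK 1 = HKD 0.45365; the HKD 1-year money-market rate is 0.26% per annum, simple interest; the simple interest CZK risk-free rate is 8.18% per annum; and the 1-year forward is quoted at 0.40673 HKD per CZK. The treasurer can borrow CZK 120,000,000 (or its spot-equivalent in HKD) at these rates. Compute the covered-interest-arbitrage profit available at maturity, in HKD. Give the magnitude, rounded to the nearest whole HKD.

T = 1 year.
Route A — deposit CZK, sell forward: 120,000,000 × 1.081800 × 0.40673 = HKD 52,800,061.68.
Route B — convert at spot, deposit HKD: 120,000,000 × 0.45365 × 1.002600 = HKD 54,579,538.80.
The quoted forward undervalues CZK, so borrow CZK, convert to HKD at spot, deposit the HKD at 0.26%, and buy CZK forward at 0.40673 to cover the loan.
Arbitrage profit = |52,800,061.68 − 54,579,538.80| = HKD 1,779,477.

HKD 1,779,477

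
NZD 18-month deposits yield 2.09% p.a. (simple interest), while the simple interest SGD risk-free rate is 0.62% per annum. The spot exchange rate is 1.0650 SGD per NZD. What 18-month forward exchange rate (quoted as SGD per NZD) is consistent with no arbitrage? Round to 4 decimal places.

T = 18/12 years.
Growth of 1 SGD over T: 1 + 0.0062×18/12 = 1.009300.
NZD accumulates by 1 + 0.0209×18/12 = 1.031350.
So F = 1.065 × 1.009300 / 1.031350 = 1.042231 (SGD/NZD).

1.0422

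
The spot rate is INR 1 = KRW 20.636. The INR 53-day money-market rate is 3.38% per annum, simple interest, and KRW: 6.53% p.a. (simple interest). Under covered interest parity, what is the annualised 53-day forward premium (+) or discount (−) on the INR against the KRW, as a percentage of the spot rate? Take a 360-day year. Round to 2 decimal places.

+3.13%

T = 53/360 years.
CIP forward (KRW per INR) = 20.636 × 1.0096136/1.0049761 = 20.731226.
Annualised premium = (F − S)/S × (1/T) = (20.731226 − 20.636)/20.636 ÷ (53/360) = 3.13%.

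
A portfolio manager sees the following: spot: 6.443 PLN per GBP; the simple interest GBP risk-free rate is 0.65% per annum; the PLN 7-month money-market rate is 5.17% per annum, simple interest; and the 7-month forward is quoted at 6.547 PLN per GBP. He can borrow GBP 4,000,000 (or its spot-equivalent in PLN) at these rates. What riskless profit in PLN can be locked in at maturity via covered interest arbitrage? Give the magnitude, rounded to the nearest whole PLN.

PLN 261,944

T = 7/12 years.
Keep in GBP, deliver into the forward: 4,000,000·1.0037916667·6.547 = PLN 26,287,296.17.
Swap to PLN now, deposit: 4,000,000·6.443·1.0301583333 = PLN 26,549,240.57.
The quoted forward undervalues GBP, so borrow GBP, convert to PLN at spot, deposit the PLN at 5.17%, and buy GBP forward at 6.547 to cover the loan.
Arbitrage profit = |26,287,296.17 − 26,549,240.57| = PLN 261,944.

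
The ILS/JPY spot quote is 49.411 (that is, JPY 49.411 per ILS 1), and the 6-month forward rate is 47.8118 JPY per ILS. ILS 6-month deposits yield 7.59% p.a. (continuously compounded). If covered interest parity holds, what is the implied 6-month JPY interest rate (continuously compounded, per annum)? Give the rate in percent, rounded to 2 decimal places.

1.01%

T = 6/12 years.
F/S = 47.8118/49.411 = 0.9676347 = (growth of JPY) / (growth of ILS).
ILS growth factor: e^(0.0759×6/12) = 1.0386793.
So the JPY growth factor = 1.0050621.
r = ln(1.0050621)/(6/12) = 0.010099 → 1.01%.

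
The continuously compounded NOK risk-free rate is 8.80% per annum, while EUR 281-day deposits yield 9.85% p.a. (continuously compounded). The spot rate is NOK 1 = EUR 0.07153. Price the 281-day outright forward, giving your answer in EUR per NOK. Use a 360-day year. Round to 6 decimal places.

0.072119

T = 281/360 years.
EUR growth factor: e^(0.0985×281/360) = 1.0799176.
Growth of 1 NOK over T: e^(0.0880×281/360) = 1.0711029.
So F = 0.07153 × 1.0799176 / 1.0711029 = 0.07211866 (EUR/NOK).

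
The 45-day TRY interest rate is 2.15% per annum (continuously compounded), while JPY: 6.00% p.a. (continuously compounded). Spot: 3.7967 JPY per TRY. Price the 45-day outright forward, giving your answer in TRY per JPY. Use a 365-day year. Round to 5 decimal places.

0.26214

T = 45/365 years.
JPY accumulates by e^(0.0600×45/365) = 1.0074247.
TRY accumulates by e^(0.0215×45/365) = 1.0026542.
Forward (JPY per TRY) = 3.7967 × 1.0074247 / 1.0026542 = 3.814764.
Invert for TRY per JPY: 1 / 3.814764 = 0.26214.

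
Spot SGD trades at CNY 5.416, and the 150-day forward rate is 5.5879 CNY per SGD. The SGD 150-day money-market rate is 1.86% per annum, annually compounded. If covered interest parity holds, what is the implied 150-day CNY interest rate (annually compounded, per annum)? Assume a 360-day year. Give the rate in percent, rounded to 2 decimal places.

T = 150/360 years.
By CIP, F/S equals the CNY-to-SGD growth ratio: 5.5879/5.416 = 1.0317393.
SGD growth factor: (1 + 0.0186)^(150/360) = 1.0077084.
Hence g_CNY = 1.0396924.
Annualise: 1.0396924^(360/150) − 1 = 0.097923 = 9.79%.

9.79%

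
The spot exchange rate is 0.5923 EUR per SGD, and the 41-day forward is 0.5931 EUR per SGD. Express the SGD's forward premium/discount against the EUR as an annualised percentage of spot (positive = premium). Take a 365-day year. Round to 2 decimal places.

T = 41/365 years.
SGD trades forward at +0.13507% vs spot over the period.
×(1/T) gives 1.20% p.a.

+1.20%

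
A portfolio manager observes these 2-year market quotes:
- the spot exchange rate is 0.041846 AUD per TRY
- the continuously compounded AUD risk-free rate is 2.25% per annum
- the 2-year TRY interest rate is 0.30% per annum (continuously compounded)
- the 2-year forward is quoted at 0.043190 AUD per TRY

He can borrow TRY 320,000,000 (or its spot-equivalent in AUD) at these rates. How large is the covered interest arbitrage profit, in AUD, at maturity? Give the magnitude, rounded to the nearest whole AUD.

T = 2 years.
Route A — deposit TRY, sell forward: 320,000,000 × 1.0060180361 × 0.043190 = AUD 13,903,974.07.
Route B — convert at spot, deposit AUD: 320,000,000 × 0.041846 × 1.0460278599 = AUD 14,007,066.18.
The quoted forward undervalues TRY, so borrow TRY, convert to AUD at spot, deposit the AUD at 2.25%, and buy TRY forward at 0.043190 to cover the loan.
Profit = 14,007,066.18 − 13,903,974.07 = AUD 103,092.

AUD 103,092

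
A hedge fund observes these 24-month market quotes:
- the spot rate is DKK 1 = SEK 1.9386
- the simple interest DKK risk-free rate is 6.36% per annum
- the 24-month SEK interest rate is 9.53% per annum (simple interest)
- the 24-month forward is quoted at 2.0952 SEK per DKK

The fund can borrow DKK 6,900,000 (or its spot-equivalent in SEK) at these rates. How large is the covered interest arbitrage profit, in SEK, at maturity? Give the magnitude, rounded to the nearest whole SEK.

SEK 369,925

T = 2 years.
Route A — deposit DKK, sell forward: 6,900,000 × 1.127200 × 2.0952 = SEK 16,295,795.14.
Route B — convert at spot, deposit SEK: 6,900,000 × 1.9386 × 1.190600 = SEK 15,925,870.40.
The quoted forward overvalues DKK, so borrow SEK, buy DKK at spot, deposit the DKK at 6.36%, and sell the proceeds forward at 2.0952.
Profit = 16,295,795.14 − 15,925,870.40 = SEK 369,925.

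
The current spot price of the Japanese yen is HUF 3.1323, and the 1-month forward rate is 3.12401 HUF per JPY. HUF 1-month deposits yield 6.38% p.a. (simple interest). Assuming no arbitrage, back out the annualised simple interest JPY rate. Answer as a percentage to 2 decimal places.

T = 1/12 years.
CIP gives F = S · g_HUF/g_JPY, so g_HUF/g_JPY = 3.12401/3.1323 = 0.9973534.
HUF growth factor: 1 + 0.0638×1/12 = 1.0053167.
So the JPY growth factor = 1.0079844.
r = (1.0079844 − 1)/(1/12) = 0.095813 → 9.58%.

9.58%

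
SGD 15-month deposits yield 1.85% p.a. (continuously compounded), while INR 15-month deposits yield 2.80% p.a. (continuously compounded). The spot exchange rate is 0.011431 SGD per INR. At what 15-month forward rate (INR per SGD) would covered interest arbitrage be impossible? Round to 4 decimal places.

T = 15/12 years.
SGD growth factor: e^(0.0185×15/12) = 1.02339446.
INR accumulates by e^(0.0280×15/12) = 1.03561971.
CIP: F = S · (grow SGD)/(grow INR) = 0.011431 × 1.02339446/1.03561971 = 0.011296060 SGD per INR.
Invert for INR per SGD: 1 / 0.011296060 = 88.5264.

88.5264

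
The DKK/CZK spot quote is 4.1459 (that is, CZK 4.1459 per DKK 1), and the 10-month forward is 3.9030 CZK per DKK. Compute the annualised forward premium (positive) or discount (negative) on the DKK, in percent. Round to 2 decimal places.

-7.03%

T = 10/12 years.
Period premium: (3.9030 − 4.1459)/4.1459 = -0.0585880.
Per annum: -0.0585880 / (10/12) = -0.070306 = -7.03%.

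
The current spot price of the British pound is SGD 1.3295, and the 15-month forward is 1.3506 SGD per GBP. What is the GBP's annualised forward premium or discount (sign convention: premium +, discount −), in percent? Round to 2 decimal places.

T = 15/12 years.
Period premium: (1.3506 − 1.3295)/1.3295 = 0.0158706.
×(1/T) gives 1.27% p.a.

+1.27%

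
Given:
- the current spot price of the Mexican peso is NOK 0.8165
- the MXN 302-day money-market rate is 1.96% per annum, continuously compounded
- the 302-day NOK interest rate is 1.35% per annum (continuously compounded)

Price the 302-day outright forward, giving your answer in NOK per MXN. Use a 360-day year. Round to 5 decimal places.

T = 302/360 years.
Growth of 1 NOK over T: e^(0.0135×302/360) = 1.0113894.
MXN growth factor: e^(0.0196×302/360) = 1.0165781.
Forward (NOK per MXN) = 0.8165 × 1.0113894 / 1.0165781 = 0.8123325.

0.81233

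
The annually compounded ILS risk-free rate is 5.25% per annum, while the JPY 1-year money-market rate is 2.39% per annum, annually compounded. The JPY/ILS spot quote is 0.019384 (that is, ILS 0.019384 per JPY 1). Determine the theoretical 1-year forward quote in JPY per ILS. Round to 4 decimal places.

50.1871

T = 1 year.
Growth of 1 ILS over T: (1 + 0.0525)^1 = 1.052500.
JPY growth factor: (1 + 0.0239)^1 = 1.023900.
CIP: F = S · (grow ILS)/(grow JPY) = 0.019384 × 1.052500/1.023900 = 0.019925442 ILS per JPY.
Invert for JPY per ILS: 1 / 0.019925442 = 50.1871.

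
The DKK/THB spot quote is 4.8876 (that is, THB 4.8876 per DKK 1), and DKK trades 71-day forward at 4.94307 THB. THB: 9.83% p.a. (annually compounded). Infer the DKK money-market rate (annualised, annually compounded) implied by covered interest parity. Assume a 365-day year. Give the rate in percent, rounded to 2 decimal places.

T = 71/365 years.
By CIP, F/S equals the THB-to-DKK growth ratio: 4.94307/4.8876 = 1.0113491.
The THB side grows by (1 + 0.0983)^(71/365) = 1.0184063.
So the DKK growth factor = 1.006978.
r = 1.006978^(365/71) − 1 = 0.036395 → 3.64%.

3.64%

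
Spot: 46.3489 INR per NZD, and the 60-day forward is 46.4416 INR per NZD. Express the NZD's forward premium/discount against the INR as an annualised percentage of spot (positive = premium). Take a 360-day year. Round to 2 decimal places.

+1.20%

T = 60/360 years.
NZD trades forward at +0.20000% vs spot over the period.
×(1/T) gives 1.20% p.a.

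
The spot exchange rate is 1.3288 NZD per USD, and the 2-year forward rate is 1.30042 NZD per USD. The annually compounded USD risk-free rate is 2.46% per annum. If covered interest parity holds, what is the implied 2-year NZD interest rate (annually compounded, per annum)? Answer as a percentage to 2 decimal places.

1.36%

T = 2 years.
F/S = 1.30042/1.3288 = 0.9786424 = (growth of NZD) / (growth of USD).
USD growth factor: (1 + 0.0246)^2 = 1.0498052.
So the NZD growth factor = 1.0273839.
r = 1.0273839^(1/2) − 1 = 0.013599 → 1.36%.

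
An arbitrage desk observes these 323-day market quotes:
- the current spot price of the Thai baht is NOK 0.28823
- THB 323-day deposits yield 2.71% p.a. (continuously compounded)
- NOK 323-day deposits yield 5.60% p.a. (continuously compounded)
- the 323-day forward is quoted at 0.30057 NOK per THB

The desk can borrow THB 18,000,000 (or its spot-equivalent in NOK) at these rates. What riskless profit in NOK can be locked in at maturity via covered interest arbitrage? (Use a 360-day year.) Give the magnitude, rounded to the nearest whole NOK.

NOK 87,946

T = 323/360 years.
Route A — deposit THB, sell forward: 18,000,000 × 1.024612736 × 0.30057 = NOK 5,543,421.30.
Route B — convert at spot, deposit NOK: 18,000,000 × 0.28823 × 1.051528105 = NOK 5,455,475.02.
The quoted forward overvalues THB, so borrow NOK, buy THB at spot, deposit the THB at 2.71%, and sell the proceeds forward at 0.30057.
Profit = 5,543,421.30 − 5,455,475.02 = NOK 87,946.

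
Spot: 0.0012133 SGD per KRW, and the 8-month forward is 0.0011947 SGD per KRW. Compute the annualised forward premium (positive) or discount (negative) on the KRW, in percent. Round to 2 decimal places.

-2.30%

T = 8/12 years.
(F − S)/S = (0.0011947 − 0.0012133)/0.0012133 = -0.0153301.
Annualise by dividing by T: -0.0153301 / (8/12) = -0.022995 → -2.30%.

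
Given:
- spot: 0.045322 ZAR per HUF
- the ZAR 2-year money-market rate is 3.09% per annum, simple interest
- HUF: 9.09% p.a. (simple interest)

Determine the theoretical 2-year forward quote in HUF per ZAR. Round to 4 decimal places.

T = 2 years.
Growth of 1 ZAR over T: 1 + 0.0309×2 = 1.061800.
Growth of 1 HUF over T: 1 + 0.0909×2 = 1.181800.
CIP: F = S · (grow ZAR)/(grow HUF) = 0.045322 × 1.061800/1.181800 = 0.040720003 ZAR per HUF.
Invert for HUF per ZAR: 1 / 0.040720003 = 24.5580.

24.5580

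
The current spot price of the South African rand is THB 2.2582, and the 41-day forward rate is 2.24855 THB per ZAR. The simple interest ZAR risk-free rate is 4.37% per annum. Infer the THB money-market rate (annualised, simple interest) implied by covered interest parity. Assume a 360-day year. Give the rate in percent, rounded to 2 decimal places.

0.60%

T = 41/360 years.
CIP gives F = S · g_THB/g_ZAR, so g_THB/g_ZAR = 2.24855/2.2582 = 0.9957267.
ZAR growth factor: 1 + 0.0437×41/360 = 1.0049769.
Hence g_THB = 1.0006823.
r = (1.0006823 − 1)/(41/360) = 0.005991 → 0.60%.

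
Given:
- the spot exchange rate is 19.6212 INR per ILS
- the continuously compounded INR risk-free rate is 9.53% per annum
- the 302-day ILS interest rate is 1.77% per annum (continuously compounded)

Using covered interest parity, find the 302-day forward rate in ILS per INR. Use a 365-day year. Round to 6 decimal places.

0.047796

T = 302/365 years.
INR growth factor: e^(0.0953×302/365) = 1.082043.
Growth of 1 ILS over T: e^(0.0177×302/365) = 1.0147527.
Forward (INR per ILS) = 19.6212 × 1.082043 / 1.0147527 = 20.92232.
Invert for ILS per INR: 1 / 20.92232 = 0.047796.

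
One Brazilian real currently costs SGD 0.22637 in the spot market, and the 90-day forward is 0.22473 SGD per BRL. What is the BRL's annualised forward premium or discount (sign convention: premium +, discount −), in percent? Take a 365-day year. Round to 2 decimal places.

T = 90/365 years.
Period premium: (0.22473 − 0.22637)/0.22637 = -0.0072448.
Per annum: -0.0072448 / (90/365) = -0.029382 = -2.94%.

-2.94%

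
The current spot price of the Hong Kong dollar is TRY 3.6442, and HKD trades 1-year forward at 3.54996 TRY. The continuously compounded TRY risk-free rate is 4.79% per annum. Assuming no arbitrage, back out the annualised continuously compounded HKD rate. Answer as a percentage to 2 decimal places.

7.41%

T = 1 year.
F/S = 3.54996/3.6442 = 0.9741397 = (growth of TRY) / (growth of HKD).
TRY growth factor: e^(0.0479×1) = 1.0490657.
Hence g_HKD = 1.076915.
Take logs: ln 1.076915 / 1 = 0.074100, so 7.41%.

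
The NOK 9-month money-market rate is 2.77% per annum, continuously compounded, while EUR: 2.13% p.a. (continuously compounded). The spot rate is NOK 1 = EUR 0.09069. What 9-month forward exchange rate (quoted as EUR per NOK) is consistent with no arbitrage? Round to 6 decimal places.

T = 9/12 years.
EUR accumulates by e^(0.0213×9/12) = 1.0161033.
Growth of 1 NOK over T: e^(0.0277×9/12) = 1.0209923.
Forward (EUR per NOK) = 0.09069 × 1.0161033 / 1.0209923 = 0.09025573.

0.090256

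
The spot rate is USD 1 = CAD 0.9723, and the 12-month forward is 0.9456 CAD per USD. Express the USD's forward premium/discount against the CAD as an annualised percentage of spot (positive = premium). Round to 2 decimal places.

-2.75%

T = 1 year.
(F − S)/S = (0.9456 − 0.9723)/0.9723 = -0.0274607.
×(1/T) gives -2.75% p.a.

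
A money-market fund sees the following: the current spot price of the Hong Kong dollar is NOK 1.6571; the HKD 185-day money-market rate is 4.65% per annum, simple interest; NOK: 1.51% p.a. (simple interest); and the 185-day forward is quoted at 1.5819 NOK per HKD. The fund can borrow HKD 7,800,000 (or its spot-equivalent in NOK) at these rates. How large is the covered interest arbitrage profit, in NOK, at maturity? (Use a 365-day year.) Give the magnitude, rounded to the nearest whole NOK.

T = 185/365 years.
Keep in HKD, deliver into the forward: 7,800,000·1.0235684932·1.5819 = NOK 12,629,627.40.
Swap to NOK now, deposit: 7,800,000·1.6571·1.0076534247 = NOK 13,024,303.42.
The quoted forward undervalues HKD, so borrow HKD, convert to NOK at spot, deposit the NOK at 1.51%, and buy HKD forward at 1.5819 to cover the loan.
The gap between the two covered legs is NOK 394,676.

NOK 394,676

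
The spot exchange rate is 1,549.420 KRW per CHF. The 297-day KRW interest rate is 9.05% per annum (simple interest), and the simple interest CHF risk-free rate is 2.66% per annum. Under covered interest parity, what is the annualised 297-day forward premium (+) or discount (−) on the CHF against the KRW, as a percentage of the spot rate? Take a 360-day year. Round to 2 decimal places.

T = 297/360 years.
F = S · g_KRW/g_CHF = 1549.42 × 1.0746625/1.021945 = 1629.347539.
Annualised premium = (F − S)/S × (1/T) = (1629.347539 − 1549.42)/1549.42 ÷ (297/360) = 6.25%.

+6.25%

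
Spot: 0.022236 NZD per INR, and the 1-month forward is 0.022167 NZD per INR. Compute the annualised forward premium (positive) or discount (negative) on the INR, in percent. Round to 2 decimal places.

T = 1/12 years.
Period premium: (0.022167 − 0.022236)/0.022236 = -0.0031031.
Annualise by dividing by T: -0.0031031 / (1/12) = -0.037237 → -3.72%.

-3.72%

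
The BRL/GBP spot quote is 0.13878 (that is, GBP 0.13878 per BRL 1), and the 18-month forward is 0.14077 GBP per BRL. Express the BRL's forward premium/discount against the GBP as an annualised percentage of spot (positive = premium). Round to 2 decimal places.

T = 18/12 years.
BRL trades forward at +1.43392% vs spot over the period.
Per annum: 0.0143392 / (18/12) = 0.009559 = 0.96%.

+0.96%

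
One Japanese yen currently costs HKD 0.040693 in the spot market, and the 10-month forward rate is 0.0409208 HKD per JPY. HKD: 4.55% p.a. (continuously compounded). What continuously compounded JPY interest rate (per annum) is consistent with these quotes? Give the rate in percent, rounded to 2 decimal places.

T = 10/12 years.
CIP gives F = S · g_HKD/g_JPY, so g_HKD/g_JPY = 0.0409208/0.040693 = 1.0055980.
The HKD side grows by e^(0.0455×10/12) = 1.0386447.
So the JPY growth factor = 1.0328627.
r = ln(1.0328627)/(10/12) = 0.038801 → 3.88%.

3.88%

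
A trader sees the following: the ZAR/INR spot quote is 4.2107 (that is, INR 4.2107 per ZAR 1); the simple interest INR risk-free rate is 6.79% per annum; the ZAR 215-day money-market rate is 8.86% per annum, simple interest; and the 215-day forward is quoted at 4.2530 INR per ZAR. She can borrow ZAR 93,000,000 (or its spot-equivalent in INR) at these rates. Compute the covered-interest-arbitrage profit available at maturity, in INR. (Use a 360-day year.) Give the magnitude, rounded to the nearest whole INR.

T = 215/360 years.
Invest the ZAR and cover forward: 93,000,000 × 1.05291388889 × 4.2530 = INR 416,457,977.56.
Convert at spot and invest in INR: 93,000,000 × 4.2107 × 1.04055138889 = INR 407,474,825.19.
The quoted forward overvalues ZAR, so borrow INR, buy ZAR at spot, deposit the ZAR at 8.86%, and sell the proceeds forward at 4.2530.
The gap between the two covered legs is INR 8,983,152.

INR 8,983,152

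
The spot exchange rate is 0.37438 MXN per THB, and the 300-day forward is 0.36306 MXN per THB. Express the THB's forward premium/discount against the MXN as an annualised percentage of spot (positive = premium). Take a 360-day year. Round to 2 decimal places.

-3.63%

T = 300/360 years.
(F − S)/S = (0.36306 − 0.37438)/0.37438 = -0.0302367.
Per annum: -0.0302367 / (300/360) = -0.036284 = -3.63%.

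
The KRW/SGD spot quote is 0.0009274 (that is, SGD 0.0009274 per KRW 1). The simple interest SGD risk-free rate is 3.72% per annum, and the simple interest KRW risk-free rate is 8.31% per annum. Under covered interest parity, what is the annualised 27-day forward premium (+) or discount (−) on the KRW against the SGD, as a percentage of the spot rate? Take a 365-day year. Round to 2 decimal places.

-4.56%

T = 27/365 years.
F = S · g_SGD/g_KRW = 0.0009274 × 1.0027518/1.0061471 = 0.0009242704.
Annualised premium = (F − S)/S × (1/T) = (0.0009242704 − 0.0009274)/0.0009274 ÷ (27/365) = -4.56%.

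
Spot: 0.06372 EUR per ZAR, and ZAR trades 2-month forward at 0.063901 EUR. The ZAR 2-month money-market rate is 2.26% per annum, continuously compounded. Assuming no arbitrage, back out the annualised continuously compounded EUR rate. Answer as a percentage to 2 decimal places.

T = 2/12 years.
CIP gives F = S · g_EUR/g_ZAR, so g_EUR/g_ZAR = 0.063901/0.06372 = 1.0028406.
ZAR growth factor: e^(0.0226×2/12) = 1.0037738.
That pins the EUR growth at 1.0066251.
r = ln(1.0066251)/(2/12) = 0.039620 → 3.96%.

3.96%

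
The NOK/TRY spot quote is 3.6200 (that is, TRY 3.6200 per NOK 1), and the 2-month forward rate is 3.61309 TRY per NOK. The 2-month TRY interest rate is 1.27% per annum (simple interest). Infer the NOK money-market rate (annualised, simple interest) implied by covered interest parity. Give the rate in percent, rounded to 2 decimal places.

T = 2/12 years.
By CIP, F/S equals the TRY-to-NOK growth ratio: 3.61309/3.62 = 0.9980912.
The TRY side grows by 1 + 0.0127×2/12 = 1.0021167.
That pins the NOK growth at 1.0040332.
r = (1.0040332 − 1)/(2/12) = 0.024199 → 2.42%.

2.42%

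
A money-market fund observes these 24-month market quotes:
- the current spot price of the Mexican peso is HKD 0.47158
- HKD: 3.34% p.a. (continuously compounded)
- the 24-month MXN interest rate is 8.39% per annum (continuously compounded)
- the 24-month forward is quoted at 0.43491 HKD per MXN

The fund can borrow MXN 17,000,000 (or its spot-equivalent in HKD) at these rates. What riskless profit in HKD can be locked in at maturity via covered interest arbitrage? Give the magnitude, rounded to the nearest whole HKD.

T = 2 years.
Invest the MXN and cover forward: 17,000,000 × 1.182700047 × 0.43491 = HKD 8,744,257.32.
Convert at spot and invest in HKD: 17,000,000 × 0.47158 × 1.06908164 = HKD 8,570,677.84.
The quoted forward overvalues MXN, so borrow HKD, buy MXN at spot, deposit the MXN at 8.39%, and sell the proceeds forward at 0.43491.
Profit = 8,744,257.32 − 8,570,677.84 = HKD 173,579.

HKD 173,579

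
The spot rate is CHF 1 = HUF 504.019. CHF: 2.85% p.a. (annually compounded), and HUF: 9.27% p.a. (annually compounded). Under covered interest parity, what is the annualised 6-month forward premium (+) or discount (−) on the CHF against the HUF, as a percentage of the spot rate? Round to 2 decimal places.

T = 6/12 years.
CIP forward (HUF per CHF) = 504.019 × 1.0453229/1.0141499 = 519.511566.
Annualised premium = (F − S)/S × (1/T) = (519.511566 − 504.019)/504.019 ÷ (6/12) = 6.15%.

+6.15%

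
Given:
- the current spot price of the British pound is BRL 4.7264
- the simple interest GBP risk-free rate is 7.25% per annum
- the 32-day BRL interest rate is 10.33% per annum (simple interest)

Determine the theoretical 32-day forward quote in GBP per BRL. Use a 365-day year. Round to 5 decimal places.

T = 32/365 years.
BRL growth factor: 1 + 0.1033×32/365 = 1.0090564.
GBP accumulates by 1 + 0.0725×32/365 = 1.0063562.
Forward (BRL per GBP) = 4.7264 × 1.0090564 / 1.0063562 = 4.739082.
Quoted the other way: 1/4.739082 = 0.21101 GBP per BRL.

0.21101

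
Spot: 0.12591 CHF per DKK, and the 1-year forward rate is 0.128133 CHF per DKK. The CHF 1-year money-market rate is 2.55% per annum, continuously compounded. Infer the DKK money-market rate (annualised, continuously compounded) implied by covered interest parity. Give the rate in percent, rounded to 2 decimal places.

0.80%

T = 1 year.
CIP gives F = S · g_CHF/g_DKK, so g_CHF/g_DKK = 0.128133/0.12591 = 1.0176555.
CHF growth factor: e^(0.0255×1) = 1.0258279.
Hence g_DKK = 1.0080306.
Take logs: ln 1.0080306 / 1 = 0.007999, so 0.80%.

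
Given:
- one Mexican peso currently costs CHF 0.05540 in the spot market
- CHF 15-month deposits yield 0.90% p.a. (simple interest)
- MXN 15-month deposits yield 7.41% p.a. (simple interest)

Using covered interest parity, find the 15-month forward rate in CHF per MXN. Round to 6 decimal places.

T = 15/12 years.
Growth of 1 CHF over T: 1 + 0.0090×15/12 = 1.011250.
Growth of 1 MXN over T: 1 + 0.0741×15/12 = 1.092625.
Forward (CHF per MXN) = 0.0554 × 1.011250 / 1.092625 = 0.05127400.

0.051274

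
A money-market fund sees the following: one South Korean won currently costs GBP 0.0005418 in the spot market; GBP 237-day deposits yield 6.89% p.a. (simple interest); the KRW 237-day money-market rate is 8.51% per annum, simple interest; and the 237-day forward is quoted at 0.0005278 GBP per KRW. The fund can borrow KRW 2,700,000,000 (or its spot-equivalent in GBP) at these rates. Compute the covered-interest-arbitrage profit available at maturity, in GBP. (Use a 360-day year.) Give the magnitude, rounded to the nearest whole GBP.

T = 237/360 years.
Keep in KRW, deliver into the forward: 2,700,000,000·1.056024167·0.0005278 = GBP 1,504,897.80.
Swap to GBP now, deposit: 2,700,000,000·0.0005418·1.045359167 = GBP 1,529,214.11.
The quoted forward undervalues KRW, so borrow KRW, convert to GBP at spot, deposit the GBP at 6.89%, and buy KRW forward at 0.0005278 to cover the loan.
Arbitrage profit = |1,504,897.80 − 1,529,214.11| = GBP 24,316.

GBP 24,316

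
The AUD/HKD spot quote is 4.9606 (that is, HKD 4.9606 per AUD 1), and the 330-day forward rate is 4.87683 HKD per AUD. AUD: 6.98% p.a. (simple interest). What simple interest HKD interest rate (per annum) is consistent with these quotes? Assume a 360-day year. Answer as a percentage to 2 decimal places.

T = 330/360 years.
CIP gives F = S · g_HKD/g_AUD, so g_HKD/g_AUD = 4.87683/4.9606 = 0.9831129.
AUD growth factor: 1 + 0.0698×330/360 = 1.0639833.
So the HKD growth factor = 1.0460157.
r = (1.0460157 − 1)/(330/360) = 0.050199 → 5.02%.

5.02%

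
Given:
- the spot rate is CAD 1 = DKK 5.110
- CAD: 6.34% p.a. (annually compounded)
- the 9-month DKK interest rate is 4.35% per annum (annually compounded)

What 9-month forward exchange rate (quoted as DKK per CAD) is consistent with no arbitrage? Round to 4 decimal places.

T = 9/12 years.
DKK growth factor: (1 + 0.0435)^(9/12) = 1.0324507.
Growth of 1 CAD over T: (1 + 0.0634)^(9/12) = 1.0471828.
So F = 5.11 × 1.0324507 / 1.0471828 = 5.038111 (DKK/CAD).

5.0381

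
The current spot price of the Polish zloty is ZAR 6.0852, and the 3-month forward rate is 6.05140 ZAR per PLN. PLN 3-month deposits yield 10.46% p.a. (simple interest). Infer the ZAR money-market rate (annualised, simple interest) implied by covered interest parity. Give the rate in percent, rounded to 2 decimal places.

T = 3/12 years.
F/S = 6.0514/6.0852 = 0.9944455 = (growth of ZAR) / (growth of PLN).
The PLN side grows by 1 + 0.1046×3/12 = 1.026150.
Hence g_ZAR = 1.0204502.
r = (1.0204502 − 1)/(3/12) = 0.081801 → 8.18%.

8.18%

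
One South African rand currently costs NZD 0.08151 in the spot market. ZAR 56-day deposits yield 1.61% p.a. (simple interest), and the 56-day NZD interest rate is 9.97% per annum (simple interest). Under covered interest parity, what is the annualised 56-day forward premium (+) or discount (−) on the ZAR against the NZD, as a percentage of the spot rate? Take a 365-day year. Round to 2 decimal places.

+8.34%

T = 56/365 years.
F = S · g_NZD/g_ZAR = 0.08151 × 1.0152964/1.0024701 = 0.08255290.
Annualised premium = (F − S)/S × (1/T) = (0.08255290 − 0.08151)/0.08151 ÷ (56/365) = 8.34%.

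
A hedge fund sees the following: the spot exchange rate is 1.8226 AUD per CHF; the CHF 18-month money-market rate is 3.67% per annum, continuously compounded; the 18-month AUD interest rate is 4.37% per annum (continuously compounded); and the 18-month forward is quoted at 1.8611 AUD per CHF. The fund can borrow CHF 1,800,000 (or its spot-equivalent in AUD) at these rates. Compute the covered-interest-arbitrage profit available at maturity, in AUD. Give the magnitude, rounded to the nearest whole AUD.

T = 18/12 years.
Keep in CHF, deliver into the forward: 1,800,000·1.056593443·1.8611 = AUD 3,539,566.90.
Swap to AUD now, deposit: 1,800,000·1.8226·1.067746123 = AUD 3,502,933.35.
The quoted forward overvalues CHF, so borrow AUD, buy CHF at spot, deposit the CHF at 3.67%, and sell the proceeds forward at 1.8611.
Arbitrage profit = |3,539,566.90 − 3,502,933.35| = AUD 36,634.

AUD 36,634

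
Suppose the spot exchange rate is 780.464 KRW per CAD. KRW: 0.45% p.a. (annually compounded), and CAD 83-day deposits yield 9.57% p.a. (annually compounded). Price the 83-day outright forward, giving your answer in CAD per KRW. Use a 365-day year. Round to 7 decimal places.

0.0013069

T = 83/365 years.
KRW growth factor: (1 + 0.0045)^(83/365) = 1.0010215.
CAD growth factor: (1 + 0.0957)^(83/365) = 1.0210001.
So F = 780.464 × 1.0010215 / 1.0210001 = 765.1921 (KRW/CAD).
Quoted the other way: 1/765.1921 = 0.0013069 CAD per KRW.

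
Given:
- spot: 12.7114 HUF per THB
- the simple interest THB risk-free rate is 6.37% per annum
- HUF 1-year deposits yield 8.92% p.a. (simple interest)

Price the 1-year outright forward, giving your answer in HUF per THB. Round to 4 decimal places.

T = 1 year.
HUF growth factor: 1 + 0.0892×1 = 1.089200.
THB growth factor: 1 + 0.0637×1 = 1.063700.
CIP: F = S · (grow HUF)/(grow THB) = 12.7114 × 1.089200/1.063700 = 13.016129 HUF per THB.

13.0161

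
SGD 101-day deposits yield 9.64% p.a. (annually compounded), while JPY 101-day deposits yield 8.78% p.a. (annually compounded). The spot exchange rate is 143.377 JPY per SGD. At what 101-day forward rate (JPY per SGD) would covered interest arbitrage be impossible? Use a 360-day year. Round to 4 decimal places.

T = 101/360 years.
Growth of 1 JPY over T: (1 + 0.0878)^(101/360) = 1.023891742.
Growth of 1 SGD over T: (1 + 0.0964)^(101/360) = 1.02615634.
Forward (JPY per SGD) = 143.377 × 1.023891742 / 1.02615634 = 143.060585.

143.0606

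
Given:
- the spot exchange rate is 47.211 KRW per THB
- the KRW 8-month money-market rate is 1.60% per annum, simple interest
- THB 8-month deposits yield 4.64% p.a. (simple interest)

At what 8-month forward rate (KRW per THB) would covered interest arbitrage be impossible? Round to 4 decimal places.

T = 8/12 years.
KRW growth factor: 1 + 0.0160×8/12 = 1.01066667.
Growth of 1 THB over T: 1 + 0.0464×8/12 = 1.03093333.
So F = 47.211 × 1.01066667 / 1.03093333 = 46.282900 (KRW/THB).

46.2829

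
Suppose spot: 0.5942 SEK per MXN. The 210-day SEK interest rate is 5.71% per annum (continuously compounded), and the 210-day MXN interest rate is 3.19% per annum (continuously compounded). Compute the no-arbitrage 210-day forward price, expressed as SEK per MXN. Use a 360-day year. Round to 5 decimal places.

0.60300

T = 210/360 years.
Growth of 1 SEK over T: e^(0.0571×210/360) = 1.0338693.
Growth of 1 MXN over T: e^(0.0319×210/360) = 1.0187825.
So F = 0.5942 × 1.0338693 / 1.0187825 = 0.6029993 (SEK/MXN).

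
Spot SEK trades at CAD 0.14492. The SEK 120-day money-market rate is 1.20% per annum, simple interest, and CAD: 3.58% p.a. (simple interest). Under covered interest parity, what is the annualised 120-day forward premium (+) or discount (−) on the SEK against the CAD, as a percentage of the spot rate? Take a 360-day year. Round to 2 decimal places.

T = 120/360 years.
F = S · g_CAD/g_SEK = 0.14492 × 1.0119333/1.004000 = 0.14606511.
Annualised premium = (F − S)/S × (1/T) = (0.14606511 − 0.14492)/0.14492 ÷ (120/360) = 2.37%.

+2.37%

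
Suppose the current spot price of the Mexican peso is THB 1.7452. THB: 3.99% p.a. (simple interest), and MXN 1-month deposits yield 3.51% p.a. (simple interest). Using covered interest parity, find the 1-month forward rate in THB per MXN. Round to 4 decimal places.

T = 1/12 years.
Growth of 1 THB over T: 1 + 0.0399×1/12 = 1.003325.
MXN accumulates by 1 + 0.0351×1/12 = 1.002925.
So F = 1.7452 × 1.003325 / 1.002925 = 1.745896 (THB/MXN).

1.7459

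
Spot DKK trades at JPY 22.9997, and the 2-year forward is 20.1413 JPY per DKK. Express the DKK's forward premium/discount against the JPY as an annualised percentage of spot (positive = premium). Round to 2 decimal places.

T = 2 years.
Period premium: (20.1413 − 22.9997)/22.9997 = -0.1242799.
×(1/T) gives -6.21% p.a.

-6.21%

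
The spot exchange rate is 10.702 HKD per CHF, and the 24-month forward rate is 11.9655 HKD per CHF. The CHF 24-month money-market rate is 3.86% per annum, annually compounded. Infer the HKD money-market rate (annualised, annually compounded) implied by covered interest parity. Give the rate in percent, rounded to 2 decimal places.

T = 2 years.
CIP gives F = S · g_HKD/g_CHF, so g_HKD/g_CHF = 11.9655/10.702 = 1.1180620.
The CHF side grows by (1 + 0.0386)^2 = 1.078690.
So the HKD growth factor = 1.2060423.
r = 1.2060423^(1/2) − 1 = 0.098200 → 9.82%.

9.82%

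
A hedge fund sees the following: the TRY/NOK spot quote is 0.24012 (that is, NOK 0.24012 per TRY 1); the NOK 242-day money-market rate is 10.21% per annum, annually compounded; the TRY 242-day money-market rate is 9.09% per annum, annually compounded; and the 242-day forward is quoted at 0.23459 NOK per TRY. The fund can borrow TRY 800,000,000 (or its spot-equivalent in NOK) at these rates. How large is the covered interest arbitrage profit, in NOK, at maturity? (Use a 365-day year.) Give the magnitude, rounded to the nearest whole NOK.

NOK 6,069,556

T = 242/365 years.
Invest the TRY and cover forward: 800,000,000 × 1.05938040087 × 0.23459 = NOK 198,816,038.59.
Convert at spot and invest in NOK: 800,000,000 × 0.24012 × 1.06657918272 = NOK 204,885,594.68.
The quoted forward undervalues TRY, so borrow TRY, convert to NOK at spot, deposit the NOK at 10.21%, and buy TRY forward at 0.23459 to cover the loan.
The gap between the two covered legs is NOK 6,069,556.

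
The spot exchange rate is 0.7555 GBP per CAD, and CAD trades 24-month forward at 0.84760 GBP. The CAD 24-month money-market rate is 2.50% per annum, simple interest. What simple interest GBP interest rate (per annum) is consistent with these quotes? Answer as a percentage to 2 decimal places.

8.90%

T = 2 years.
F/S = 0.8476/0.7555 = 1.1219060 = (growth of GBP) / (growth of CAD).
CAD growth factor: 1 + 0.0250×2 = 1.050000.
So the GBP growth factor = 1.1780013.
(1.1780013 − 1)/T = 0.089001, i.e. 8.90%.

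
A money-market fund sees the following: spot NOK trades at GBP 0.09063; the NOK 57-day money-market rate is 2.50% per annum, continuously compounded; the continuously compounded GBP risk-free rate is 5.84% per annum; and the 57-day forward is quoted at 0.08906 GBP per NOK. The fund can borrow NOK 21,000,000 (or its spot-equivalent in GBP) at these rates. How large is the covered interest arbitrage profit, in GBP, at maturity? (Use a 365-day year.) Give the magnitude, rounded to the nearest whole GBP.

T = 57/365 years.
Invest the NOK and cover forward: 21,000,000 × 1.003911741 × 0.08906 = GBP 1,877,575.97.
Convert at spot and invest in GBP: 21,000,000 × 0.09063 × 1.009161714 = GBP 1,920,666.85.
The quoted forward undervalues NOK, so borrow NOK, convert to GBP at spot, deposit the GBP at 5.84%, and buy NOK forward at 0.08906 to cover the loan.
The gap between the two covered legs is GBP 43,091.

GBP 43,091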